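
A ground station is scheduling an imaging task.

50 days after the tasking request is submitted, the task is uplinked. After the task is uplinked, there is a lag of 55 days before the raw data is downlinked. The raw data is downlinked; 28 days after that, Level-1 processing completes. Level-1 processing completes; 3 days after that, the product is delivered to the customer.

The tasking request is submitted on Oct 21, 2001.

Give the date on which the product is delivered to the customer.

Mar 6, 2002

The tasking request is submitted: Oct 21, 2001.
The task is uplinked: Oct 21, 2001 + 50 days = Dec 10, 2001.
The raw data is downlinked: Dec 10, 2001 + 55 days = Feb 3, 2002.
Level-1 processing completes: Feb 3, 2002 + 28 days = Mar 3, 2002.
The product is delivered to the customer: Mar 3, 2002 + 3 days = Mar 6, 2002.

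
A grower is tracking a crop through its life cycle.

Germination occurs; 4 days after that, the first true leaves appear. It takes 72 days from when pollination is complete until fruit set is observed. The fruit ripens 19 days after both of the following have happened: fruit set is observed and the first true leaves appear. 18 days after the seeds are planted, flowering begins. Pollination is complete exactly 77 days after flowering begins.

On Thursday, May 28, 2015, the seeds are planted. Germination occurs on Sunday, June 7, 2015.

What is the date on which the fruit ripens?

Monday, November 30, 2015

The seeds are planted: May 28, 2015.
Flowering begins: May 28, 2015 + 18 days = Jun 15, 2015.
Pollination is complete: Jun 15, 2015 + 77 days = Aug 31, 2015.
Fruit set is observed: Aug 31, 2015 + 72 days = Nov 11, 2015.
Germination occurs: Jun 7, 2015.
The first true leaves appear: Jun 7, 2015 + 4 days = Jun 11, 2015.
Both prerequisites met — fruit set is observed (Nov 11, 2015), the first true leaves appear (Jun 11, 2015); the later is Nov 11, 2015.
The fruit ripens: Nov 11, 2015 + 19 days = Nov 30, 2015.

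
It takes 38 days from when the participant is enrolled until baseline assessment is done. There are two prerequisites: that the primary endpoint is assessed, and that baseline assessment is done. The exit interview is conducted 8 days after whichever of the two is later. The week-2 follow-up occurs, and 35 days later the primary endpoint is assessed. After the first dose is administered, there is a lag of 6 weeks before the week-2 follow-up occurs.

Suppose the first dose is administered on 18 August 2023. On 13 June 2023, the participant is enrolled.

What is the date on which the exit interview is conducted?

The first dose is administered: Aug 18, 2023.
The week-2 follow-up occurs: Aug 18, 2023 + 6 weeks = Sep 29, 2023.
The primary endpoint is assessed: Sep 29, 2023 + 35 days = Nov 3, 2023.
The participant is enrolled: Jun 13, 2023.
Baseline assessment is done: Jun 13, 2023 + 38 days = Jul 21, 2023.
Both prerequisites met — the primary endpoint is assessed (Nov 3, 2023), baseline assessment is done (Jul 21, 2023); the later is Nov 3, 2023.
The exit interview is conducted: Nov 3, 2023 + 8 days = Nov 11, 2023.

11 November 2023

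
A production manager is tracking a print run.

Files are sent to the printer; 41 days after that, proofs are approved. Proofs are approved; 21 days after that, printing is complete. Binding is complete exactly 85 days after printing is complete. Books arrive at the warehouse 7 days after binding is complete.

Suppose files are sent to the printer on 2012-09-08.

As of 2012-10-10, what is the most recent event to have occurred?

Files are sent to the printer: Sep 8, 2012.
Proofs are approved: Sep 8, 2012 + 41 days = Oct 19, 2012.
Printing is complete: Oct 19, 2012 + 21 days = Nov 9, 2012.
Binding is complete: Nov 9, 2012 + 85 days = Feb 2, 2013.
Books arrive at the warehouse: Feb 2, 2013 + 7 days = Feb 9, 2013.
Oct 10, 2012 falls between when files are sent to the printer (Sep 8, 2012) and when proofs are approved (Oct 19, 2012).

Files are sent to the printer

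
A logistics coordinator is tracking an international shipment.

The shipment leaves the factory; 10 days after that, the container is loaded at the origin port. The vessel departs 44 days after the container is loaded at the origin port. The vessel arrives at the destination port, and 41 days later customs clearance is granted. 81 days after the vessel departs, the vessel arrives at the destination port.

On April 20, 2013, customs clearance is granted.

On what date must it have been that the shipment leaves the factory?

Customs clearance is granted: Apr 20, 2013.
The vessel arrives at the destination port: Apr 20, 2013 − 41 days = Mar 10, 2013.
The vessel departs: Mar 10, 2013 − 81 days = Dec 19, 2012.
The container is loaded at the origin port: Dec 19, 2012 − 44 days = Nov 5, 2012.
The shipment leaves the factory: Nov 5, 2012 − 10 days = Oct 26, 2012.

October 26, 2012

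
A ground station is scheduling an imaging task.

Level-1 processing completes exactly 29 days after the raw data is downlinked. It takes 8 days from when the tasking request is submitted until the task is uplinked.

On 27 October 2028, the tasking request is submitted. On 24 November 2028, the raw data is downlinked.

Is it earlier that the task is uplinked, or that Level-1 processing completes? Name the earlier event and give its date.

The tasking request is submitted: Oct 27, 2028.
The task is uplinked: Oct 27, 2028 + 8 days = Nov 4, 2028.
The raw data is downlinked: Nov 24, 2028.
Level-1 processing completes: Nov 24, 2028 + 29 days = Dec 23, 2028.
Comparing: the task is uplinked on Nov 4, 2028 vs Level-1 processing completes on Dec 23, 2028. Earlier: the task is uplinked.

The task is uplinked — 4 November 2028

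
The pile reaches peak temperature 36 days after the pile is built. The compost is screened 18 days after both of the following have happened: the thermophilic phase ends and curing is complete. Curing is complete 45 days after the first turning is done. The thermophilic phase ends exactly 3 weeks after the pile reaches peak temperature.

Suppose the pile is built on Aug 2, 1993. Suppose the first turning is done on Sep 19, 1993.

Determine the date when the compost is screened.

The pile is built: Aug 2, 1993.
The pile reaches peak temperature: Aug 2, 1993 + 36 days = Sep 7, 1993.
The thermophilic phase ends: Sep 7, 1993 + 3 weeks = Sep 28, 1993.
The first turning is done: Sep 19, 1993.
Curing is complete: Sep 19, 1993 + 45 days = Nov 3, 1993.
Both prerequisites met — the thermophilic phase ends (Sep 28, 1993), curing is complete (Nov 3, 1993); the later is Nov 3, 1993.
The compost is screened: Nov 3, 1993 + 18 days = Nov 21, 1993.

Nov 21, 1993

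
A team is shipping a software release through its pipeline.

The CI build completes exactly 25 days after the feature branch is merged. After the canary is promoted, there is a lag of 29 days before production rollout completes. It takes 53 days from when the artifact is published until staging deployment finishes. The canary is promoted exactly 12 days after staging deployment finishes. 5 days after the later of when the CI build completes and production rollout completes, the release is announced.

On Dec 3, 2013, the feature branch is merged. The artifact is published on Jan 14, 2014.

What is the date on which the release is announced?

Apr 23, 2014

The feature branch is merged: Dec 3, 2013.
The CI build completes: Dec 3, 2013 + 25 days = Dec 28, 2013.
The artifact is published: Jan 14, 2014.
Staging deployment finishes: Jan 14, 2014 + 53 days = Mar 8, 2014.
The canary is promoted: Mar 8, 2014 + 12 days = Mar 20, 2014.
Production rollout completes: Mar 20, 2014 + 29 days = Apr 18, 2014.
Both prerequisites met — the CI build completes (Dec 28, 2013), production rollout completes (Apr 18, 2014); the later is Apr 18, 2014.
The release is announced: Apr 18, 2014 + 5 days = Apr 23, 2014.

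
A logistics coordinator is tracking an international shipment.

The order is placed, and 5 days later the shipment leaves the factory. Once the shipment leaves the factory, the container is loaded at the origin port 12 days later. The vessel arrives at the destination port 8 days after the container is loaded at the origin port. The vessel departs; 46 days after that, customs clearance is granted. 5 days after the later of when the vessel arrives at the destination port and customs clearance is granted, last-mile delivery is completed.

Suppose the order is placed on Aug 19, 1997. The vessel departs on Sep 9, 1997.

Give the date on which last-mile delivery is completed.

Oct 30, 1997

The order is placed: Aug 19, 1997.
The shipment leaves the factory: Aug 19, 1997 + 5 days = Aug 24, 1997.
The container is loaded at the origin port: Aug 24, 1997 + 12 days = Sep 5, 1997.
The vessel arrives at the destination port: Sep 5, 1997 + 8 days = Sep 13, 1997.
The vessel departs: Sep 9, 1997.
Customs clearance is granted: Sep 9, 1997 + 46 days = Oct 25, 1997.
Both prerequisites met — the vessel arrives at the destination port (Sep 13, 1997), customs clearance is granted (Oct 25, 1997); the later is Oct 25, 1997.
Last-mile delivery is completed: Oct 25, 1997 + 5 days = Oct 30, 1997.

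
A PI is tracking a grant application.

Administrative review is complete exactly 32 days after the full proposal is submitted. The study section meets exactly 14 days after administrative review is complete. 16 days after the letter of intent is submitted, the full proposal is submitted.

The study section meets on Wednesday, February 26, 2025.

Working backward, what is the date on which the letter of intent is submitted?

Thursday, December 26, 2024

The study section meets: Feb 26, 2025.
Administrative review is complete: Feb 26, 2025 − 14 days = Feb 12, 2025.
The full proposal is submitted: Feb 12, 2025 − 32 days = Jan 11, 2025.
The letter of intent is submitted: Jan 11, 2025 − 16 days = Dec 26, 2024.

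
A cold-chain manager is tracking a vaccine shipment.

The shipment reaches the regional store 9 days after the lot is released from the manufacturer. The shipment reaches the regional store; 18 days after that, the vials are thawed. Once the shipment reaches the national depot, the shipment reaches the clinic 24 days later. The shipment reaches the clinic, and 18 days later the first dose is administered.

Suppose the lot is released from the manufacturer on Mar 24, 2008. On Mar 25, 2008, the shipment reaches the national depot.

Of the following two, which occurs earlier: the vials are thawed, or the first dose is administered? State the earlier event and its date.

The lot is released from the manufacturer: Mar 24, 2008.
The shipment reaches the regional store: Mar 24, 2008 + 9 days = Apr 2, 2008.
The vials are thawed: Apr 2, 2008 + 18 days = Apr 20, 2008.
The shipment reaches the national depot: Mar 25, 2008.
The shipment reaches the clinic: Mar 25, 2008 + 24 days = Apr 18, 2008.
The first dose is administered: Apr 18, 2008 + 18 days = May 6, 2008.
Comparing: the vials are thawed on Apr 20, 2008 vs the first dose is administered on May 6, 2008. Earlier: the vials are thawed.

The vials are thawed — Apr 20, 2008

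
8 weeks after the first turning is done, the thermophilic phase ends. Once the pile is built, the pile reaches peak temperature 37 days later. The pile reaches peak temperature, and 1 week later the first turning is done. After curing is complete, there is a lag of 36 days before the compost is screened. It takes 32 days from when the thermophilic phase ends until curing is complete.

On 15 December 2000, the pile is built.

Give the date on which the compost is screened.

The pile is built: Dec 15, 2000.
The pile reaches peak temperature: Dec 15, 2000 + 37 days = Jan 21, 2001.
The first turning is done: Jan 21, 2001 + 1 week = Jan 28, 2001.
The thermophilic phase ends: Jan 28, 2001 + 8 weeks = Mar 25, 2001.
Curing is complete: Mar 25, 2001 + 32 days = Apr 26, 2001.
The compost is screened: Apr 26, 2001 + 36 days = Jun 1, 2001.

1 June 2001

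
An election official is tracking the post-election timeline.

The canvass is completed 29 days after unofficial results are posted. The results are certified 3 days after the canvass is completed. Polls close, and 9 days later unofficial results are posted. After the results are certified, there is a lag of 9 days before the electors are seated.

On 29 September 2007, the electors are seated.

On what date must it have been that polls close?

The electors are seated: Sep 29, 2007.
The results are certified: Sep 29, 2007 − 9 days = Sep 20, 2007.
The canvass is completed: Sep 20, 2007 − 3 days = Sep 17, 2007.
Unofficial results are posted: Sep 17, 2007 − 29 days = Aug 19, 2007.
Polls close: Aug 19, 2007 − 9 days = Aug 10, 2007.

10 August 2007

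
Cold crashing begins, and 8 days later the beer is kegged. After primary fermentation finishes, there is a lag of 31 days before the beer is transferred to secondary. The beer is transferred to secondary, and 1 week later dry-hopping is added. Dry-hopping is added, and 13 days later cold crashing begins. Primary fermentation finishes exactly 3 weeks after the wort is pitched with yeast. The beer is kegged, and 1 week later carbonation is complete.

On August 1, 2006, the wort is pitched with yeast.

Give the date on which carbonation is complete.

The wort is pitched with yeast: Aug 1, 2006.
Primary fermentation finishes: Aug 1, 2006 + 3 weeks = Aug 22, 2006.
The beer is transferred to secondary: Aug 22, 2006 + 31 days = Sep 22, 2006.
Dry-hopping is added: Sep 22, 2006 + 1 week = Sep 29, 2006.
Cold crashing begins: Sep 29, 2006 + 13 days = Oct 12, 2006.
The beer is kegged: Oct 12, 2006 + 8 days = Oct 20, 2006.
Carbonation is complete: Oct 20, 2006 + 1 week = Oct 27, 2006.

October 27, 2006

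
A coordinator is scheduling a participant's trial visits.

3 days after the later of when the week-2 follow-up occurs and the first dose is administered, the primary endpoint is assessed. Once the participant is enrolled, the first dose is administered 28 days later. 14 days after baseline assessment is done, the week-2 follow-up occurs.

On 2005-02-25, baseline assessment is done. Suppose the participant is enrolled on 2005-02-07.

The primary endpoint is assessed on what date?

Baseline assessment is done: Feb 25, 2005.
The week-2 follow-up occurs: Feb 25, 2005 + 14 days = Mar 11, 2005.
The participant is enrolled: Feb 7, 2005.
The first dose is administered: Feb 7, 2005 + 28 days = Mar 7, 2005.
Both prerequisites met — the week-2 follow-up occurs (Mar 11, 2005), the first dose is administered (Mar 7, 2005); the later is Mar 11, 2005.
The primary endpoint is assessed: Mar 11, 2005 + 3 days = Mar 14, 2005.

2005-03-14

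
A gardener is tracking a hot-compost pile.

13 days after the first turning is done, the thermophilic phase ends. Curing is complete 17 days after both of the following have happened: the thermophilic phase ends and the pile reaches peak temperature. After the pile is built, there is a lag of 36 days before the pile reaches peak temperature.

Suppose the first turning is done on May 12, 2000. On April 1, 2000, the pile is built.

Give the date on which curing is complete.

June 11, 2000

The first turning is done: May 12, 2000.
The thermophilic phase ends: May 12, 2000 + 13 days = May 25, 2000.
The pile is built: Apr 1, 2000.
The pile reaches peak temperature: Apr 1, 2000 + 36 days = May 7, 2000.
Both prerequisites met — the thermophilic phase ends (May 25, 2000), the pile reaches peak temperature (May 7, 2000); the later is May 25, 2000.
Curing is complete: May 25, 2000 + 17 days = Jun 11, 2000.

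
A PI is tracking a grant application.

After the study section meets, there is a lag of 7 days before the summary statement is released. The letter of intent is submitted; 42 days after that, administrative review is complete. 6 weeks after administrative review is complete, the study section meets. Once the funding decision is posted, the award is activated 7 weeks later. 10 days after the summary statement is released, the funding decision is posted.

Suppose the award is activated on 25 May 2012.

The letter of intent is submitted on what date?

27 December 2011

The award is activated: May 25, 2012.
The funding decision is posted: May 25, 2012 − 7 weeks = Apr 6, 2012.
The summary statement is released: Apr 6, 2012 − 10 days = Mar 27, 2012.
The study section meets: Mar 27, 2012 − 7 days = Mar 20, 2012.
Administrative review is complete: Mar 20, 2012 − 6 weeks = Feb 7, 2012.
The letter of intent is submitted: Feb 7, 2012 − 42 days = Dec 27, 2011.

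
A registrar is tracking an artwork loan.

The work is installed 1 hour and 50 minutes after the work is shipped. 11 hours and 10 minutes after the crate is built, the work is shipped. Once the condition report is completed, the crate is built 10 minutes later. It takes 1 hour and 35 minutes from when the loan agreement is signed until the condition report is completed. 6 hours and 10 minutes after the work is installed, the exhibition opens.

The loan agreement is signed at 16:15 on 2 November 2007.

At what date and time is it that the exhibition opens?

The loan agreement is signed: 16:15 Nov 2, 2007.
The condition report is completed: 16:15 Nov 2, 2007 + 1h35m = 17:50 Nov 2, 2007.
The crate is built: 17:50 Nov 2, 2007 + 10m = 18:00 Nov 2, 2007.
The work is shipped: 18:00 Nov 2, 2007 + 11h10m = 05:10 Nov 3, 2007.
The work is installed: 05:10 Nov 3, 2007 + 1h50m = 07:00 Nov 3, 2007.
The exhibition opens: 07:00 Nov 3, 2007 + 6h10m = 13:10 Nov 3, 2007.

13:10 on 3 November 2007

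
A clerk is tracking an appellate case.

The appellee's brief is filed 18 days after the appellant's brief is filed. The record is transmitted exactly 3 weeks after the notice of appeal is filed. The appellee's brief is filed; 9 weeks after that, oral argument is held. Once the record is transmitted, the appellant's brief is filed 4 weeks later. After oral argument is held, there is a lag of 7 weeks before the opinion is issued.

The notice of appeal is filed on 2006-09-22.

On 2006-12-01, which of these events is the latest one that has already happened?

The notice of appeal is filed: Sep 22, 2006.
The record is transmitted: Sep 22, 2006 + 3 weeks = Oct 13, 2006.
The appellant's brief is filed: Oct 13, 2006 + 4 weeks = Nov 10, 2006.
The appellee's brief is filed: Nov 10, 2006 + 18 days = Nov 28, 2006.
Oral argument is held: Nov 28, 2006 + 9 weeks = Jan 30, 2007.
The opinion is issued: Jan 30, 2007 + 7 weeks = Mar 20, 2007.
Dec 1, 2006 falls between when the appellee's brief is filed (Nov 28, 2006) and when oral argument is held (Jan 30, 2007).

The appellee's brief is filed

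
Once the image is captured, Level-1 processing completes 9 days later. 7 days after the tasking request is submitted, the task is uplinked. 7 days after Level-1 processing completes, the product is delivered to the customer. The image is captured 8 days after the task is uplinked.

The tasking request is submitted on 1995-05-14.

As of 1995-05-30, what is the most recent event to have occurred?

The tasking request is submitted: May 14, 1995.
The task is uplinked: May 14, 1995 + 7 days = May 21, 1995.
The image is captured: May 21, 1995 + 8 days = May 29, 1995.
Level-1 processing completes: May 29, 1995 + 9 days = Jun 7, 1995.
The product is delivered to the customer: Jun 7, 1995 + 7 days = Jun 14, 1995.
May 30, 1995 falls between when the image is captured (May 29, 1995) and when Level-1 processing completes (Jun 7, 1995).

The image is captured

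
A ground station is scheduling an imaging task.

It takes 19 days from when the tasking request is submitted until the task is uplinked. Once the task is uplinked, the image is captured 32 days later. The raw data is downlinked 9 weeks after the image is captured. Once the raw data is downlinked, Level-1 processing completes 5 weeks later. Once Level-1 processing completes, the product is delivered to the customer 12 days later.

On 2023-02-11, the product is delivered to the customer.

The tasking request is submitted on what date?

The product is delivered to the customer: Feb 11, 2023.
Level-1 processing completes: Feb 11, 2023 − 12 days = Jan 30, 2023.
The raw data is downlinked: Jan 30, 2023 − 5 weeks = Dec 26, 2022.
The image is captured: Dec 26, 2022 − 9 weeks = Oct 24, 2022.
The task is uplinked: Oct 24, 2022 − 32 days = Sep 22, 2022.
The tasking request is submitted: Sep 22, 2022 − 19 days = Sep 3, 2022.

2022-09-03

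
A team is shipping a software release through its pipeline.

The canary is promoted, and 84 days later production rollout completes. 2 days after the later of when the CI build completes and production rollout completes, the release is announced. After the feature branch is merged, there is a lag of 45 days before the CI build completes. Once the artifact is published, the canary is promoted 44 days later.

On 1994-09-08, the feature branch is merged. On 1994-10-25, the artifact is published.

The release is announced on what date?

1995-03-04

The feature branch is merged: Sep 8, 1994.
The CI build completes: Sep 8, 1994 + 45 days = Oct 23, 1994.
The artifact is published: Oct 25, 1994.
The canary is promoted: Oct 25, 1994 + 44 days = Dec 8, 1994.
Production rollout completes: Dec 8, 1994 + 84 days = Mar 2, 1995.
Both prerequisites met — the CI build completes (Oct 23, 1994), production rollout completes (Mar 2, 1995); the later is Mar 2, 1995.
The release is announced: Mar 2, 1995 + 2 days = Mar 4, 1995.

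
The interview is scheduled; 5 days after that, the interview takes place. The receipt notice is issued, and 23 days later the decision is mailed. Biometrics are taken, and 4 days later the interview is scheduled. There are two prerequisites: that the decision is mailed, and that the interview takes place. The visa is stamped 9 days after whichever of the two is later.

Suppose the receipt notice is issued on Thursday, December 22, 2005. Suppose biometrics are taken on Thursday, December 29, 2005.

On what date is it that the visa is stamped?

The receipt notice is issued: Dec 22, 2005.
The decision is mailed: Dec 22, 2005 + 23 days = Jan 14, 2006.
Biometrics are taken: Dec 29, 2005.
The interview is scheduled: Dec 29, 2005 + 4 days = Jan 2, 2006.
The interview takes place: Jan 2, 2006 + 5 days = Jan 7, 2006.
Both prerequisites met — the decision is mailed (Jan 14, 2006), the interview takes place (Jan 7, 2006); the later is Jan 14, 2006.
The visa is stamped: Jan 14, 2006 + 9 days = Jan 23, 2006.

Monday, January 23, 2006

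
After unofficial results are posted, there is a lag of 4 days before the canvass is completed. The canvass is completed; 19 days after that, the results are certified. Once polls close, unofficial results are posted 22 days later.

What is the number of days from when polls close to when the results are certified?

45 days

Causal path: polls close → unofficial results are posted → the canvass is completed → the results are certified.
Total delay along the path: 22 + 4 + 19 = 45 days.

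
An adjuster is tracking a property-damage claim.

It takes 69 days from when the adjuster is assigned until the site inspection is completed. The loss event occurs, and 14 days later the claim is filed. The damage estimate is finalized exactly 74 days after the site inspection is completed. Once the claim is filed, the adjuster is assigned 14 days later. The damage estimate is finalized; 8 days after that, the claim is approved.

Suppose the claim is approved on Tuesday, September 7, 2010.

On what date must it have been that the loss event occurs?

The claim is approved: Sep 7, 2010.
The damage estimate is finalized: Sep 7, 2010 − 8 days = Aug 30, 2010.
The site inspection is completed: Aug 30, 2010 − 74 days = Jun 17, 2010.
The adjuster is assigned: Jun 17, 2010 − 69 days = Apr 9, 2010.
The claim is filed: Apr 9, 2010 − 14 days = Mar 26, 2010.
The loss event occurs: Mar 26, 2010 − 14 days = Mar 12, 2010.

Friday, March 12, 2010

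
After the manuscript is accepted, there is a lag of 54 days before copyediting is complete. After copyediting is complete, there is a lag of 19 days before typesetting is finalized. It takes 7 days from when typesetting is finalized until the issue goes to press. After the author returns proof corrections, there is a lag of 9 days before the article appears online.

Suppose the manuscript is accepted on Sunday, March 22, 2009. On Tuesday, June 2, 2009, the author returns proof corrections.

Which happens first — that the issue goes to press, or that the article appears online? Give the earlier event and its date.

The issue goes to press — Wednesday, June 10, 2009

The manuscript is accepted: Mar 22, 2009.
Copyediting is complete: Mar 22, 2009 + 54 days = May 15, 2009.
Typesetting is finalized: May 15, 2009 + 19 days = Jun 3, 2009.
The issue goes to press: Jun 3, 2009 + 7 days = Jun 10, 2009.
The author returns proof corrections: Jun 2, 2009.
The article appears online: Jun 2, 2009 + 9 days = Jun 11, 2009.
Comparing: the issue goes to press on Jun 10, 2009 vs the article appears online on Jun 11, 2009. Earlier: the issue goes to press.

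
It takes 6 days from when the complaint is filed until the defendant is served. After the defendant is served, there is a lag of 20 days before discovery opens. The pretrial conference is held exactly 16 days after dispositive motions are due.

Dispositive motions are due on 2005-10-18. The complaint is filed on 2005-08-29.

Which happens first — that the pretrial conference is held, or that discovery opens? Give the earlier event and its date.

Discovery opens — 2005-09-24

Dispositive motions are due: Oct 18, 2005.
The pretrial conference is held: Oct 18, 2005 + 16 days = Nov 3, 2005.
The complaint is filed: Aug 29, 2005.
The defendant is served: Aug 29, 2005 + 6 days = Sep 4, 2005.
Discovery opens: Sep 4, 2005 + 20 days = Sep 24, 2005.
Comparing: the pretrial conference is held on Nov 3, 2005 vs discovery opens on Sep 24, 2005. Earlier: discovery opens.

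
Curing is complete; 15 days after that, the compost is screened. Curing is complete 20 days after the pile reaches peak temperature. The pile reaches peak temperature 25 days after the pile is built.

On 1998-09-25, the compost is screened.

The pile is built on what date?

The compost is screened: Sep 25, 1998.
Curing is complete: Sep 25, 1998 − 15 days = Sep 10, 1998.
The pile reaches peak temperature: Sep 10, 1998 − 20 days = Aug 21, 1998.
The pile is built: Aug 21, 1998 − 25 days = Jul 27, 1998.

1998-07-27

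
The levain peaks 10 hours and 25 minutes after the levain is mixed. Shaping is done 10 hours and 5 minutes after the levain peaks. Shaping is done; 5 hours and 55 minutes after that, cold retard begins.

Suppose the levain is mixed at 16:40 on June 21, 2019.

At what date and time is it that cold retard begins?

The levain is mixed: 16:40 Jun 21, 2019.
The levain peaks: 16:40 Jun 21, 2019 + 10h25m = 03:05 Jun 22, 2019.
Shaping is done: 03:05 Jun 22, 2019 + 10h05m = 13:10 Jun 22, 2019.
Cold retard begins: 13:10 Jun 22, 2019 + 5h55m = 19:05 Jun 22, 2019.

19:05 on June 22, 2019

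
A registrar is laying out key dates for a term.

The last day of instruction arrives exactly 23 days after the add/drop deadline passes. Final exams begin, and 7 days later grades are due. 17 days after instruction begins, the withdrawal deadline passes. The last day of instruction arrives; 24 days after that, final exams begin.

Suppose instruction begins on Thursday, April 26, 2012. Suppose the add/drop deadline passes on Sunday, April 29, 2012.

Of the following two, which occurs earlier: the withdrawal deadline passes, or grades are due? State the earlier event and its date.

Instruction begins: Apr 26, 2012.
The withdrawal deadline passes: Apr 26, 2012 + 17 days = May 13, 2012.
The add/drop deadline passes: Apr 29, 2012.
The last day of instruction arrives: Apr 29, 2012 + 23 days = May 22, 2012.
Final exams begin: May 22, 2012 + 24 days = Jun 15, 2012.
Grades are due: Jun 15, 2012 + 7 days = Jun 22, 2012.
Comparing: the withdrawal deadline passes on May 13, 2012 vs grades are due on Jun 22, 2012. Earlier: the withdrawal deadline passes.

The withdrawal deadline passes — Sunday, May 13, 2012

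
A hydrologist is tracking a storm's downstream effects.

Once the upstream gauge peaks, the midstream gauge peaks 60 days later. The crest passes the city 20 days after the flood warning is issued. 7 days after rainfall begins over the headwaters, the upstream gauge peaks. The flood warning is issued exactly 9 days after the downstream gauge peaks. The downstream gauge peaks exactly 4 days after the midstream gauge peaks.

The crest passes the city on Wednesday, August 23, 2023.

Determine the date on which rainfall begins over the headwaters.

The crest passes the city: Aug 23, 2023.
The flood warning is issued: Aug 23, 2023 − 20 days = Aug 3, 2023.
The downstream gauge peaks: Aug 3, 2023 − 9 days = Jul 25, 2023.
The midstream gauge peaks: Jul 25, 2023 − 4 days = Jul 21, 2023.
The upstream gauge peaks: Jul 21, 2023 − 60 days = May 22, 2023.
Rainfall begins over the headwaters: May 22, 2023 − 7 days = May 15, 2023.

Monday, May 15, 2023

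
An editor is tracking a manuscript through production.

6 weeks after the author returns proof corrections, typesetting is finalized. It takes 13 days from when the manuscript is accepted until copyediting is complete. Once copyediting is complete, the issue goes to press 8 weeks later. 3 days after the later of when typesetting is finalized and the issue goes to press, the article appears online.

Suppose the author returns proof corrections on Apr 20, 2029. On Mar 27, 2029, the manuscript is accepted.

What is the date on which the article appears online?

Jun 7, 2029

The author returns proof corrections: Apr 20, 2029.
Typesetting is finalized: Apr 20, 2029 + 6 weeks = Jun 1, 2029.
The manuscript is accepted: Mar 27, 2029.
Copyediting is complete: Mar 27, 2029 + 13 days = Apr 9, 2029.
The issue goes to press: Apr 9, 2029 + 8 weeks = Jun 4, 2029.
Both prerequisites met — typesetting is finalized (Jun 1, 2029), the issue goes to press (Jun 4, 2029); the later is Jun 4, 2029.
The article appears online: Jun 4, 2029 + 3 days = Jun 7, 2029.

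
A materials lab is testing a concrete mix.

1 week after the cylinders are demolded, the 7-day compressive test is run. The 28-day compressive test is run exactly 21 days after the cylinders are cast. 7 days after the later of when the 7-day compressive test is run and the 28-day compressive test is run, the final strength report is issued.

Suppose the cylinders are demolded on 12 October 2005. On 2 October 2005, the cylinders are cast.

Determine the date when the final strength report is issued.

The cylinders are demolded: Oct 12, 2005.
The 7-day compressive test is run: Oct 12, 2005 + 1 week = Oct 19, 2005.
The cylinders are cast: Oct 2, 2005.
The 28-day compressive test is run: Oct 2, 2005 + 21 days = Oct 23, 2005.
Both prerequisites met — the 7-day compressive test is run (Oct 19, 2005), the 28-day compressive test is run (Oct 23, 2005); the later is Oct 23, 2005.
The final strength report is issued: Oct 23, 2005 + 7 days = Oct 30, 2005.

30 October 2005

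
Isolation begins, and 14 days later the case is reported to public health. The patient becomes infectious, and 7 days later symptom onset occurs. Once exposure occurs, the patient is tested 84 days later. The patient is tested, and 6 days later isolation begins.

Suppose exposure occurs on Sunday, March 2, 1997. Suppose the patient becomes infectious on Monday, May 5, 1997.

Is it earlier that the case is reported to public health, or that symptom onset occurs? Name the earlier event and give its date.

Exposure occurs: Mar 2, 1997.
The patient is tested: Mar 2, 1997 + 84 days = May 25, 1997.
Isolation begins: May 25, 1997 + 6 days = May 31, 1997.
The case is reported to public health: May 31, 1997 + 14 days = Jun 14, 1997.
The patient becomes infectious: May 5, 1997.
Symptom onset occurs: May 5, 1997 + 7 days = May 12, 1997.
Comparing: the case is reported to public health on Jun 14, 1997 vs symptom onset occurs on May 12, 1997. Earlier: symptom onset occurs.

Symptom onset occurs — Monday, May 12, 1997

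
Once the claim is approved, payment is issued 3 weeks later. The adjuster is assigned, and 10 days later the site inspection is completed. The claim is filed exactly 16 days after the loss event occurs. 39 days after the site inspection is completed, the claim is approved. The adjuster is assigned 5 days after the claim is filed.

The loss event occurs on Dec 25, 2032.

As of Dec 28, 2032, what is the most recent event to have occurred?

The loss event occurs: Dec 25, 2032.
The claim is filed: Dec 25, 2032 + 16 days = Jan 10, 2033.
The adjuster is assigned: Jan 10, 2033 + 5 days = Jan 15, 2033.
The site inspection is completed: Jan 15, 2033 + 10 days = Jan 25, 2033.
The claim is approved: Jan 25, 2033 + 39 days = Mar 5, 2033.
Payment is issued: Mar 5, 2033 + 3 weeks = Mar 26, 2033.
Dec 28, 2032 falls between when the loss event occurs (Dec 25, 2032) and when the claim is filed (Jan 10, 2033).

The loss event occurs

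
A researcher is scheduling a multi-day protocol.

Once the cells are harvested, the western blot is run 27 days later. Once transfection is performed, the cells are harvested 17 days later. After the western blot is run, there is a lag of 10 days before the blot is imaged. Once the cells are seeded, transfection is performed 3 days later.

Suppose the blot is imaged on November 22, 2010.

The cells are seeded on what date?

The blot is imaged: Nov 22, 2010.
The western blot is run: Nov 22, 2010 − 10 days = Nov 12, 2010.
The cells are harvested: Nov 12, 2010 − 27 days = Oct 16, 2010.
Transfection is performed: Oct 16, 2010 − 17 days = Sep 29, 2010.
The cells are seeded: Sep 29, 2010 − 3 days = Sep 26, 2010.

September 26, 2010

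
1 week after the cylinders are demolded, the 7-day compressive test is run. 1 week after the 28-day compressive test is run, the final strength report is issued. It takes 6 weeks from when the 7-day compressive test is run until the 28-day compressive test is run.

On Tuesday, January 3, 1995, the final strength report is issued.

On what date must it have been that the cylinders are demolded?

Tuesday, November 8, 1994

The final strength report is issued: Jan 3, 1995.
The 28-day compressive test is run: Jan 3, 1995 − 1 week = Dec 27, 1994.
The 7-day compressive test is run: Dec 27, 1994 − 6 weeks = Nov 15, 1994.
The cylinders are demolded: Nov 15, 1994 − 1 week = Nov 8, 1994.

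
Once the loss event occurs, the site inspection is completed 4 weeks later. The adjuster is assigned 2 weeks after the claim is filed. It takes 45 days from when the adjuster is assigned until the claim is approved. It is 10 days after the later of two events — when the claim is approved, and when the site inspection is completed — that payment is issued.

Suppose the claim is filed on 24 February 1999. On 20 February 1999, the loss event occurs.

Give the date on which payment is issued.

The claim is filed: Feb 24, 1999.
The adjuster is assigned: Feb 24, 1999 + 2 weeks = Mar 10, 1999.
The claim is approved: Mar 10, 1999 + 45 days = Apr 24, 1999.
The loss event occurs: Feb 20, 1999.
The site inspection is completed: Feb 20, 1999 + 4 weeks = Mar 20, 1999.
Both prerequisites met — the claim is approved (Apr 24, 1999), the site inspection is completed (Mar 20, 1999); the later is Apr 24, 1999.
Payment is issued: Apr 24, 1999 + 10 days = May 4, 1999.

4 May 1999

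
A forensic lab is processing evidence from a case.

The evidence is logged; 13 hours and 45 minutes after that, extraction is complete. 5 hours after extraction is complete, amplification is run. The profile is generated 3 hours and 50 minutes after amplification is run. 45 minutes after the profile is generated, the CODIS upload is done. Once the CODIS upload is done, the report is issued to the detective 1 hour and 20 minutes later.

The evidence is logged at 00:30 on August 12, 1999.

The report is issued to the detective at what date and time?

The evidence is logged: 00:30 Aug 12, 1999.
Extraction is complete: 00:30 Aug 12, 1999 + 13h45m = 14:15 Aug 12, 1999.
Amplification is run: 14:15 Aug 12, 1999 + 5h = 19:15 Aug 12, 1999.
The profile is generated: 19:15 Aug 12, 1999 + 3h50m = 23:05 Aug 12, 1999.
The CODIS upload is done: 23:05 Aug 12, 1999 + 45m = 23:50 Aug 12, 1999.
The report is issued to the detective: 23:50 Aug 12, 1999 + 1h20m = 01:10 Aug 13, 1999.

01:10 on August 13, 1999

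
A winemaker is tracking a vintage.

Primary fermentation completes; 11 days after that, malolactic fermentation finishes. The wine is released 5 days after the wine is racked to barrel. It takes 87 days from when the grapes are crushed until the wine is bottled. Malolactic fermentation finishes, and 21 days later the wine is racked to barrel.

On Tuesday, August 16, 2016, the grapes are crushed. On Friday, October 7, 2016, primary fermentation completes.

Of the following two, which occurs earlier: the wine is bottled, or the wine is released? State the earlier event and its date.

The grapes are crushed: Aug 16, 2016.
The wine is bottled: Aug 16, 2016 + 87 days = Nov 11, 2016.
Primary fermentation completes: Oct 7, 2016.
Malolactic fermentation finishes: Oct 7, 2016 + 11 days = Oct 18, 2016.
The wine is racked to barrel: Oct 18, 2016 + 21 days = Nov 8, 2016.
The wine is released: Nov 8, 2016 + 5 days = Nov 13, 2016.
Comparing: the wine is bottled on Nov 11, 2016 vs the wine is released on Nov 13, 2016. Earlier: the wine is bottled.

The wine is bottled — Friday, November 11, 2016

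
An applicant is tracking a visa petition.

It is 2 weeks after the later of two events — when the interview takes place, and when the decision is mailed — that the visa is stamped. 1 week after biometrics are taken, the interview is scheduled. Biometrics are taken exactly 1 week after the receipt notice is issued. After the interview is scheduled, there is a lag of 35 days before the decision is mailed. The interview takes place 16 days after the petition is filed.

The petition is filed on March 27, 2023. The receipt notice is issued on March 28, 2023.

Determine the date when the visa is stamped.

The petition is filed: Mar 27, 2023.
The interview takes place: Mar 27, 2023 + 16 days = Apr 12, 2023.
The receipt notice is issued: Mar 28, 2023.
Biometrics are taken: Mar 28, 2023 + 1 week = Apr 4, 2023.
The interview is scheduled: Apr 4, 2023 + 1 week = Apr 11, 2023.
The decision is mailed: Apr 11, 2023 + 35 days = May 16, 2023.
Both prerequisites met — the interview takes place (Apr 12, 2023), the decision is mailed (May 16, 2023); the later is May 16, 2023.
The visa is stamped: May 16, 2023 + 2 weeks = May 30, 2023.

May 30, 2023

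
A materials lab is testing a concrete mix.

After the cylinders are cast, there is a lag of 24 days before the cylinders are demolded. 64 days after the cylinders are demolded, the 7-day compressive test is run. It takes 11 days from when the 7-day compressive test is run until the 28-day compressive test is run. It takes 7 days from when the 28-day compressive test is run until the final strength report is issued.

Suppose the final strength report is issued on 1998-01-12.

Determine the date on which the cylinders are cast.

The final strength report is issued: Jan 12, 1998.
The 28-day compressive test is run: Jan 12, 1998 − 7 days = Jan 5, 1998.
The 7-day compressive test is run: Jan 5, 1998 − 11 days = Dec 25, 1997.
The cylinders are demolded: Dec 25, 1997 − 64 days = Oct 22, 1997.
The cylinders are cast: Oct 22, 1997 − 24 days = Sep 28, 1997.

1997-09-28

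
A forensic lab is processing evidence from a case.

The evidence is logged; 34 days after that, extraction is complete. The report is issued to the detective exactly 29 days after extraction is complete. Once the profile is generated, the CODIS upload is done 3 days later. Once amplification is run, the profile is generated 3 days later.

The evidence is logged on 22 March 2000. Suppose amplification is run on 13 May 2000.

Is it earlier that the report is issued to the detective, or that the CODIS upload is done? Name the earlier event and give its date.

The CODIS upload is done — 19 May 2000

The evidence is logged: Mar 22, 2000.
Extraction is complete: Mar 22, 2000 + 34 days = Apr 25, 2000.
The report is issued to the detective: Apr 25, 2000 + 29 days = May 24, 2000.
Amplification is run: May 13, 2000.
The profile is generated: May 13, 2000 + 3 days = May 16, 2000.
The CODIS upload is done: May 16, 2000 + 3 days = May 19, 2000.
Comparing: the report is issued to the detective on May 24, 2000 vs the CODIS upload is done on May 19, 2000. Earlier: the CODIS upload is done.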